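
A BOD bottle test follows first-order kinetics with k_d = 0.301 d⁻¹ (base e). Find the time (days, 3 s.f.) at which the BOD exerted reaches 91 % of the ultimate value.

y/L₀ = 1 − e^(−k_d t) = 0.91 ⇒ e^(−k_d t) = 0.0900
t = −ln(0.0900) / 0.301 = 2.408 / 0.301 = 8.000 d.

t ≈ 8.00 d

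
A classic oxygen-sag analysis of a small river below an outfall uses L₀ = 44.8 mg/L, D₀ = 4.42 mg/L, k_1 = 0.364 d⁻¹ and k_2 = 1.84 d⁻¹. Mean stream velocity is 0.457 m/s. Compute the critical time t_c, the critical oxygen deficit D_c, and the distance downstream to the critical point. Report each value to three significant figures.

t_c ≈ 0.752 d; D_c ≈ 6.74 mg/L; x_c ≈ 29.7 km

At the critical point dD/dt = 0, so k_1 L₀ e^(−k_1 t) = k_2 D. Substituting D(t) from the Streeter–Phelps equation and solving for t gives
t_c = ln[(k_2/k_1)(1 − D₀(k_2−k_1)/(k_1 L₀))] / (k_2−k_1).
Here k_2−k_1 = 1.476 d⁻¹ and 1 − D₀(k_2−k_1)/(k_1 L₀) = 1 − 4.42×1.476/(0.364×44.8) = 0.5999, so
t_c = ln(5.055 × 0.5999) / 1.476 = 1.109 / 1.476 = 0.7516 d.
D_c = (k_1/k_2) L₀ e^(−k_1 t_c) = (0.364/1.84) × 44.8 × e^(−0.364×0.7516) = 0.1978 × 44.8 × 0.7606 = 6.741 mg/L.
x_c = v t_c = 0.457 m/s × 0.7516 d × 86400 s/d = 29680 m ≈ 29.7 km.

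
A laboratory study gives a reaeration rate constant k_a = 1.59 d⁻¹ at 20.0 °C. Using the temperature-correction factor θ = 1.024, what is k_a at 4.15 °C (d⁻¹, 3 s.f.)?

k_a ≈ 1.09 d⁻¹

k_a(T₂) = k_a(T₁) · θ^(T₂−T₁) = 1.59 × 1.024^(4.15−20.0)
= 1.59 × 1.024^-15.8 = 1.59 × 0.6867 = 1.092 d⁻¹.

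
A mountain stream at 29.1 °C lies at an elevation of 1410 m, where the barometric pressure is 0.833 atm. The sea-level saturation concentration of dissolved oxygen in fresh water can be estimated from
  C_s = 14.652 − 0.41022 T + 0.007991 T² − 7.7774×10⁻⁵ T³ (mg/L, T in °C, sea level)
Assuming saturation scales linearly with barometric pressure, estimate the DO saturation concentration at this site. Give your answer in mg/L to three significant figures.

C_s ≈ 6.30 mg/L

At sea level: C_s = 14.652 − 0.41022×29.1 + 0.007991×29.1² − 7.7774×10⁻⁵×29.1³ = 7.565 mg/L.
Pressure correction: C_s' = 7.565 × 0.833 = 6.302 mg/L.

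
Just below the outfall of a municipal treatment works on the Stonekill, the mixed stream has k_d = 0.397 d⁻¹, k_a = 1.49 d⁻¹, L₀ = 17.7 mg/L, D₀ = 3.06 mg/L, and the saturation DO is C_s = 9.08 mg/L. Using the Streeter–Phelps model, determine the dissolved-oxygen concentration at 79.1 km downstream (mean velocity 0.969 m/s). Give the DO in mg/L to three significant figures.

DO ≈ 5.49 mg/L

Travel time t = x/v = 79.1 km / (0.969 m/s) = 79100 m / 0.969 m/s = 81630 s = 0.9448 d.
k_d L₀/(k_a−k_d) = 0.397×17.7/(1.49−0.397) = 7.027/1.093 = 6.429 mg/L.
e^(−k_d t) = e^(−0.397×0.9448) = 0.6872; e^(−k_a t) = e^(−1.49×0.9448) = 0.2447.
D = 6.429 × (0.6872 − 0.2447) + 3.06 × 0.2447 = 2.845 + 0.7488 = 3.594 mg/L.
DO = C_s − D = 9.08 − 3.594 = 5.486 mg/L.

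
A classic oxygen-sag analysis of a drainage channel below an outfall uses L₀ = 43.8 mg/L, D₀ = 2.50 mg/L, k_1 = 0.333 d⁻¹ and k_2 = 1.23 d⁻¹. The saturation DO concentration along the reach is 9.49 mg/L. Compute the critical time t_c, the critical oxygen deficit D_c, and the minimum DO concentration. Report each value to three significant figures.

With k_2/k_1 = 3.694 and 1 − D₀(k_2−k_1)/(k_1 L₀) = 0.8463,
t_c = ln(3.694 × 0.8463) / (1.23 − 0.333) = ln(3.126) / 0.8970 = 1.140/0.8970 = 1.271 d.
D_c = (k_1/k_2) L₀ e^(−k_1 t_c) = (0.333/1.23) × 43.8 × e^(−0.333×1.271) = 0.2707 × 43.8 × 0.6550 = 7.767 mg/L.
Minimum DO = C_s − D_c = 9.49 − 7.767 = 1.723 mg/L.

t_c ≈ 1.27 d; D_c ≈ 7.77 mg/L; min DO ≈ 1.72 mg/L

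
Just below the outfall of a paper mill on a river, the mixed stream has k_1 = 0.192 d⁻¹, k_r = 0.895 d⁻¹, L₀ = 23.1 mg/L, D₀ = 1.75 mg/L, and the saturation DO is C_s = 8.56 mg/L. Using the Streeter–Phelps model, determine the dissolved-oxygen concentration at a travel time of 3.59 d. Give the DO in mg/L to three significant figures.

DO ≈ 5.58 mg/L

k_1 L₀/(k_r−k_1) = 0.192×23.1/(0.895−0.192) = 4.435/0.7030 = 6.309 mg/L.
e^(−k_1 t) = e^(−0.192×3.590) = 0.5019; e^(−k_r t) = e^(−0.895×3.590) = 0.04023.
D = 6.309 × (0.5019 − 0.04023) + 1.75 × 0.04023 = 2.913 + 0.07041 = 2.983 mg/L.
DO = C_s − D = 8.56 − 2.983 = 5.577 mg/L.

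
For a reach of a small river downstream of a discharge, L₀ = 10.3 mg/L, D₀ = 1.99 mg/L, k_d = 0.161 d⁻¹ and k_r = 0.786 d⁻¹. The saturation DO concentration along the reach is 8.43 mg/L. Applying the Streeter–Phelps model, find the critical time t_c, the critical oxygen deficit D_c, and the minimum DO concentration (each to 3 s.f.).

With k_r/k_d = 4.882 and 1 − D₀(k_r−k_d)/(k_d L₀) = 0.2500,
t_c = ln(4.882 × 0.2500) / (0.786 − 0.161) = ln(1.220) / 0.6250 = 0.1992/0.6250 = 0.3187 d.
D_c = (k_d/k_r) L₀ e^(−k_d t_c) = (0.161/0.786) × 10.3 × e^(−0.161×0.3187) = 0.2048 × 10.3 × 0.9500 = 2.004 mg/L.
Minimum DO = C_s − D_c = 8.43 − 2.004 = 6.426 mg/L.

t_c ≈ 0.319 d; D_c ≈ 2.00 mg/L; min DO ≈ 6.43 mg/L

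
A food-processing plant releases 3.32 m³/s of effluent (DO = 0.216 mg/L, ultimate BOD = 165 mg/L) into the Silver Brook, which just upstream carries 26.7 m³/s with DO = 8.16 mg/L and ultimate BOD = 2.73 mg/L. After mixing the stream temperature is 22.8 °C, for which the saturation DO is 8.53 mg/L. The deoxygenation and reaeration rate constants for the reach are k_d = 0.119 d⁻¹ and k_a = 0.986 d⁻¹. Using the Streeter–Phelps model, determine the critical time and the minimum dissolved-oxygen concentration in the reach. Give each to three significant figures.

t_c ≈ 1.77 d; minimum DO ≈ 6.51 mg/L

Mixed DO = (26.7×8.16 + 3.32×0.216)/(26.7+3.32) = 218.6/30.02 = 7.281 mg/L.
Mixed L₀ = (26.7×2.73 + 3.32×165)/(30.02) = 620.7/30.02 = 20.68 mg/L.
Initial deficit D₀ = C_s − DO₀ = 8.53 − 7.281 = 1.249 mg/L.
t_c = (1/0.8670) ln[(0.986/0.119)(1 − 1.249×0.8670/(0.119×20.68))] = 1.153 × ln(4.640) = 1.770 d.
D_c = (0.119/0.986) × 20.68 × e^(−0.119×1.770) = 0.1207 × 20.68 × 0.8101 = 2.021 mg/L.
Minimum DO = 8.53 − 2.021 = 6.509 mg/L.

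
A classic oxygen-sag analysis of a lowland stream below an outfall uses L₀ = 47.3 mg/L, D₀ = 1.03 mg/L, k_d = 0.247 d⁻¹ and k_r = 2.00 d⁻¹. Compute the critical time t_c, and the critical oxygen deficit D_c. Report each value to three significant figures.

t_c ≈ 1.10 d; D_c ≈ 4.45 mg/L

With k_r/k_d = 8.097 and 1 − D₀(k_r−k_d)/(k_d L₀) = 0.8455,
t_c = ln(8.097 × 0.8455) / (2.00 − 0.247) = ln(6.846) / 1.753 = 1.924/1.753 = 1.097 d.
D_c = (k_d/k_r) L₀ e^(−k_d t_c) = (0.247/2.00) × 47.3 × e^(−0.247×1.097) = 0.1235 × 47.3 × 0.7626 = 4.455 mg/L.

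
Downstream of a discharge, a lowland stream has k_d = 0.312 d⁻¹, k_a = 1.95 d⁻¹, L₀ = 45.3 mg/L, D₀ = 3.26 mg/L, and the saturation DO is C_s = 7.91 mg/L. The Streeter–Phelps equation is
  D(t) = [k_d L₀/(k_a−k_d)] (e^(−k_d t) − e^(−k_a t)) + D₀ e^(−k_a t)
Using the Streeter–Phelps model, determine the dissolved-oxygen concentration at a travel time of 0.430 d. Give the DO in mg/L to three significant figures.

DO ≈ 2.69 mg/L

k_d L₀/(k_a−k_d) = 0.312×45.3/(1.95−0.312) = 14.13/1.638 = 8.629 mg/L.
e^(−k_d t) = e^(−0.312×0.4300) = 0.8745; e^(−k_a t) = e^(−1.95×0.4300) = 0.4324.
D = 8.629 × (0.8745 − 0.4324) + 3.26 × 0.4324 = 3.815 + 1.409 = 5.224 mg/L.
DO = C_s − D = 7.91 − 5.224 = 2.686 mg/L.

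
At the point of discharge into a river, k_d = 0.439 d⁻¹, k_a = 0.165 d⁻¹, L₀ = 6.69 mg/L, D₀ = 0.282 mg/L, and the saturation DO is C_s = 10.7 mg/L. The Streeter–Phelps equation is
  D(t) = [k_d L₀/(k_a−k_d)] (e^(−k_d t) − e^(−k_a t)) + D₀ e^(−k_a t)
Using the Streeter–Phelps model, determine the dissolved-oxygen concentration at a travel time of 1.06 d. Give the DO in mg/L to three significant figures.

DO ≈ 8.19 mg/L

k_d L₀/(k_a−k_d) = 0.439×6.69/(0.165−0.439) = 2.937/-0.2740 = -10.72 mg/L.
e^(−k_d t) = e^(−0.439×1.060) = 0.6279; e^(−k_a t) = e^(−0.165×1.060) = 0.8395.
D = -10.72 × (0.6279 − 0.8395) + 0.282 × 0.8395 = 2.268 + 0.2368 = 2.505 mg/L.
DO = C_s − D = 10.7 − 2.505 = 8.195 mg/L.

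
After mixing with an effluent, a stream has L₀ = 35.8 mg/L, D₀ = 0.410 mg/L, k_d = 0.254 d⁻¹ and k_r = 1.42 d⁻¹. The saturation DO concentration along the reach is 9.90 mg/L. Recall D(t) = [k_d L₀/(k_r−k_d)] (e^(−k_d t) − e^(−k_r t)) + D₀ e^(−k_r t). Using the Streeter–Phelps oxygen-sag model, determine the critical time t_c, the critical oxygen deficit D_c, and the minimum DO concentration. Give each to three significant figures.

t_c = [1/(k_r−k_d)] ln[(k_r/k_d)(1 − D₀(k_r−k_d)/(k_d L₀))]
= [1/(1.42−0.254)] ln[(1.42/0.254)(1 − 0.410×1.166/(0.254×35.8))]
= (1/1.166) ln[5.591 × 0.9474] = 0.8576 × ln(5.297) = 0.8576 × 1.667 = 1.430 d.
L(t_c) = L₀ e^(−k_d t_c) = 35.8 × 0.6955 = 24.90 mg/L, and at the critical point k_r D_c = k_d L, so D_c = (0.254/1.42) × 24.90 = 4.454 mg/L.
Minimum DO = C_s − D_c = 9.90 − 4.454 = 5.446 mg/L.

t_c ≈ 1.43 d; D_c ≈ 4.45 mg/L; min DO ≈ 5.45 mg/L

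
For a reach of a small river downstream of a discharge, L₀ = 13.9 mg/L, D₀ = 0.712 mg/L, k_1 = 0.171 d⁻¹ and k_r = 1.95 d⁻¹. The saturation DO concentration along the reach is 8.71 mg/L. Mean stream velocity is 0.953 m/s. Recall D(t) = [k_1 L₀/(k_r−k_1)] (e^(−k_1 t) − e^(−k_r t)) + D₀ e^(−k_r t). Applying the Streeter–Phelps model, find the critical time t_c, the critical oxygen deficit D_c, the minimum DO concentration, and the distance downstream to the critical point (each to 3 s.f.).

With k_r/k_1 = 11.40 and 1 − D₀(k_r−k_1)/(k_1 L₀) = 0.4671,
t_c = ln(11.40 × 0.4671) / (1.95 − 0.171) = ln(5.327) / 1.779 = 1.673/1.779 = 0.9403 d.
L(t_c) = L₀ e^(−k_1 t_c) = 13.9 × 0.8515 = 11.84 mg/L, and at the critical point k_r D_c = k_1 L, so D_c = (0.171/1.95) × 11.84 = 1.038 mg/L.
Minimum DO = C_s − D_c = 8.71 − 1.038 = 7.672 mg/L.
x_c = v t_c = 0.953 m/s × 0.9403 d × 86400 s/d = 77420 m ≈ 77.4 km.

t_c ≈ 0.940 d; D_c ≈ 1.04 mg/L; min DO ≈ 7.67 mg/L; x_c ≈ 77.4 km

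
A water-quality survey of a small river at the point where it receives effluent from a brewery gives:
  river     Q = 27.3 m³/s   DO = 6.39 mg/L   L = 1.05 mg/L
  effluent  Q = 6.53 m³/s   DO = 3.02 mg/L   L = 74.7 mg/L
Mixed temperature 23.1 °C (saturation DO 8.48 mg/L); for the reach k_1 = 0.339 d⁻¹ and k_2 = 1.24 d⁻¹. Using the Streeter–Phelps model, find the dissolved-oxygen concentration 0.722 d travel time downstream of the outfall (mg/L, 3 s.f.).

DO ≈ 5.21 mg/L

Mixed DO = (27.3×6.39 + 6.53×3.02)/(27.3+6.53) = 194.2/33.83 = 5.740 mg/L.
Mixed L₀ = (27.3×1.05 + 6.53×74.7)/(33.83) = 516.5/33.83 = 15.27 mg/L.
Initial deficit D₀ = C_s − DO₀ = 8.48 − 5.740 = 2.740 mg/L.
D(0.722) = [0.339×15.27/(1.24−0.339)](e^(−0.339×0.722) − e^(−1.24×0.722)) + 2.740 e^(−1.24×0.722)
= 5.744 × (0.7829 − 0.4085) + 2.740 × 0.4085 = 3.270 mg/L.
DO = 8.48 − 3.270 = 5.210 mg/L.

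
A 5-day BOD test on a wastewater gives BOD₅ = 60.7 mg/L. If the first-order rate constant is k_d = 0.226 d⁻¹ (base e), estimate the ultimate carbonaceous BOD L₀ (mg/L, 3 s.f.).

BOD₅ = L₀(1 − e^(−5k_d)) ⇒ L₀ = BOD₅ / (1 − e^(−5×0.226))
= 60.7 / (1 − 0.3230) = 60.7 / 0.6770 = 89.66 mg/L.

L₀ ≈ 89.7 mg/L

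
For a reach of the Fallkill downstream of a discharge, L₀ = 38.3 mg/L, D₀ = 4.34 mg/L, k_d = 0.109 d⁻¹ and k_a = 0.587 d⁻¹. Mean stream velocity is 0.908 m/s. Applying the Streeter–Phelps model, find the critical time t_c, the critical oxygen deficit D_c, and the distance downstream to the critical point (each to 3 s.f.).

t_c ≈ 2.09 d; D_c ≈ 5.67 mg/L; x_c ≈ 164 km

t_c = [1/(k_a−k_d)] ln[(k_a/k_d)(1 − D₀(k_a−k_d)/(k_d L₀))]
= [1/(0.587−0.109)] ln[(0.587/0.109)(1 − 4.34×0.4780/(0.109×38.3))]
= (1/0.4780) ln[5.385 × 0.5031] = 2.092 × ln(2.709) = 2.092 × 0.9967 = 2.085 d.
L(t_c) = L₀ e^(−k_d t_c) = 38.3 × 0.7967 = 30.51 mg/L, and at the critical point k_a D_c = k_d L, so D_c = (0.109/0.587) × 30.51 = 5.666 mg/L.
x_c = v t_c = 0.908 m/s × 2.085 d × 86400 s/d = 163600 m ≈ 164 km.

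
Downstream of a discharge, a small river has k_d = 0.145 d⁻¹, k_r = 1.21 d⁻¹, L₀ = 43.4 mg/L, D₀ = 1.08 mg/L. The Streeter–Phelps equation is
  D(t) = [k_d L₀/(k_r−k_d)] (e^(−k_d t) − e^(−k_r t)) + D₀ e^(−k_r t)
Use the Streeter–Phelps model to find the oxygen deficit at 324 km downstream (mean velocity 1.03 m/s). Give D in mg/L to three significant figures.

D ≈ 3.43 mg/L

Travel time t = x/v = 324 km / (1.03 m/s) = 324000 m / 1.03 m/s = 314600 s = 3.641 d.
k_d L₀/(k_r−k_d) = 0.145×43.4/(1.21−0.145) = 6.293/1.065 = 5.909 mg/L.
e^(−k_d t) = e^(−0.145×3.641) = 0.5898; e^(−k_r t) = e^(−1.21×3.641) = 0.01221.
D = 5.909 × (0.5898 − 0.01221) + 1.08 × 0.01221 = 3.413 + 0.01319 = 3.426 mg/L.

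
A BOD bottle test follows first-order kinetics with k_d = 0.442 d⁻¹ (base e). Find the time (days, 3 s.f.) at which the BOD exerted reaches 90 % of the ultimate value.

t ≈ 5.21 d

y/L₀ = 1 − e^(−k_d t) = 0.90 ⇒ e^(−k_d t) = 0.100
t = −ln(0.100) / 0.442 = 2.303 / 0.442 = 5.209 d.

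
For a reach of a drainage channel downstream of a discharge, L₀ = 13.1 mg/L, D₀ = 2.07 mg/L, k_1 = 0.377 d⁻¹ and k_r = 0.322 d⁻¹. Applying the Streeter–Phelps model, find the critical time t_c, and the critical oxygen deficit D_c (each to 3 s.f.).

At the critical point dD/dt = 0, so k_1 L₀ e^(−k_1 t) = k_r D. Substituting D(t) from the Streeter–Phelps equation and solving for t gives
t_c = ln[(k_r/k_1)(1 − D₀(k_r−k_1)/(k_1 L₀))] / (k_r−k_1).
Here k_r−k_1 = -0.05500 d⁻¹ and 1 − D₀(k_r−k_1)/(k_1 L₀) = 1 − 2.07×-0.05500/(0.377×13.1) = 1.023, so
t_c = ln(0.8541 × 1.023) / -0.05500 = -0.1349 / -0.05500 = 2.453 d.
D_c = (k_1/k_r) L₀ e^(−k_1 t_c) = (0.377/0.322) × 13.1 × e^(−0.377×2.453) = 1.171 × 13.1 × 0.3967 = 6.084 mg/L.

t_c ≈ 2.45 d; D_c ≈ 6.08 mg/L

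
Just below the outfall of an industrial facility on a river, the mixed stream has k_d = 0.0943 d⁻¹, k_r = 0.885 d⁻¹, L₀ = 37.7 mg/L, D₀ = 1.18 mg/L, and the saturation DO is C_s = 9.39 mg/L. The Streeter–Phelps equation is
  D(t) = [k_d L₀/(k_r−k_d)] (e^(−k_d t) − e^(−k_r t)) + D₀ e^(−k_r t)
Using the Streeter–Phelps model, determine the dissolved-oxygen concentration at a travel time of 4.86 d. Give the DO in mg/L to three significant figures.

DO ≈ 6.59 mg/L

k_d L₀/(k_r−k_d) = 0.0943×37.7/(0.885−0.0943) = 3.555/0.7907 = 4.496 mg/L.
e^(−k_d t) = e^(−0.0943×4.860) = 0.6324; e^(−k_r t) = e^(−0.885×4.860) = 0.01355.
D = 4.496 × (0.6324 − 0.01355) + 1.18 × 0.01355 = 2.782 + 0.01599 = 2.798 mg/L.
DO = C_s − D = 9.39 − 2.798 = 6.592 mg/L.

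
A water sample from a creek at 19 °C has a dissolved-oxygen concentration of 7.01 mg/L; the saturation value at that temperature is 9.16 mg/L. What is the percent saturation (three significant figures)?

76.5 % saturation

% saturation = C/C_s × 100 = 7.01/9.16 × 100 = 76.5 %.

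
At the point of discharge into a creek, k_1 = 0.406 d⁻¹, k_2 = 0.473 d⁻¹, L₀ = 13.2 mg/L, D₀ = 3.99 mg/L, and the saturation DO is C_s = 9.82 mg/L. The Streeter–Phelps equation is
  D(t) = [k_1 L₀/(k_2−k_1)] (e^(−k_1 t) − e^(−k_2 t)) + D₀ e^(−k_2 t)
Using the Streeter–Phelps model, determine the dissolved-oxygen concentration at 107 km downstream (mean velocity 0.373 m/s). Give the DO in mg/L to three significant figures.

Travel time t = x/v = 107 km / (0.373 m/s) = 107000 m / 0.373 m/s = 286900 s = 3.320 d.
k_1 L₀/(k_2−k_1) = 0.406×13.2/(0.473−0.406) = 5.359/0.06700 = 79.99 mg/L.
e^(−k_1 t) = e^(−0.406×3.320) = 0.2598; e^(−k_2 t) = e^(−0.473×3.320) = 0.2080.
D = 79.99 × (0.2598 − 0.2080) + 3.99 × 0.2080 = 4.144 + 0.8297 = 4.974 mg/L.
DO = C_s − D = 9.82 − 4.974 = 4.846 mg/L.

DO ≈ 4.85 mg/L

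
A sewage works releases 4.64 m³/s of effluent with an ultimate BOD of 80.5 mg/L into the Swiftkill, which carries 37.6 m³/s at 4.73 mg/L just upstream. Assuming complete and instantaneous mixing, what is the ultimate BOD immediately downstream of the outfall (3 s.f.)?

13.1 mg/L

Flow-weighted mixing: C = (Q_r C_r + Q_w C_w)/(Q_r + Q_w)
= (37.6×4.73 + 4.64×80.5)/(37.6 + 4.64) = 551.4/42.24 = 13.05 mg/L.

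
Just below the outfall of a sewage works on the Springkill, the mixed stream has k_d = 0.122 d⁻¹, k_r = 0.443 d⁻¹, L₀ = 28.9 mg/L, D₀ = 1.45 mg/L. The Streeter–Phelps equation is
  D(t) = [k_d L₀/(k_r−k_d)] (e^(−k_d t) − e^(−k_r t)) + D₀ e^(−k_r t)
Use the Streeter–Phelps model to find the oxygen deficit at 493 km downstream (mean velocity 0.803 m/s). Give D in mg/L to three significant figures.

Travel time t = x/v = 493 km / (0.803 m/s) = 493000 m / 0.803 m/s = 613900 s = 7.106 d.
k_d L₀/(k_r−k_d) = 0.122×28.9/(0.443−0.122) = 3.526/0.3210 = 10.98 mg/L.
e^(−k_d t) = e^(−0.122×7.106) = 0.4202; e^(−k_r t) = e^(−0.443×7.106) = 0.04294.
D = 10.98 × (0.4202 − 0.04294) + 1.45 × 0.04294 = 4.144 + 0.06227 = 4.206 mg/L.

D ≈ 4.21 mg/L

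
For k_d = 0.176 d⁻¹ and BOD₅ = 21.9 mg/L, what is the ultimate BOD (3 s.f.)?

BOD₅ = L₀(1 − e^(−5k_d)) ⇒ L₀ = BOD₅ / (1 − e^(−5×0.176))
= 21.9 / (1 − 0.4148) = 21.9 / 0.5852 = 37.42 mg/L.

L₀ ≈ 37.4 mg/L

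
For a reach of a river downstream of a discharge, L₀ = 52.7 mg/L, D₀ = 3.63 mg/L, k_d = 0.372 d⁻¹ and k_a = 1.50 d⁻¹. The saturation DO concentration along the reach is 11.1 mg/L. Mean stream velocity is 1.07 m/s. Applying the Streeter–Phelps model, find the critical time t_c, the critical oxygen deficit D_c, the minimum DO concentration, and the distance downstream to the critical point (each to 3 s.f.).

t_c ≈ 1.03 d; D_c ≈ 8.91 mg/L; min DO ≈ 2.19 mg/L; x_c ≈ 95.1 km

With k_a/k_d = 4.032 and 1 − D₀(k_a−k_d)/(k_d L₀) = 0.7911,
t_c = ln(4.032 × 0.7911) / (1.50 − 0.372) = ln(3.190) / 1.128 = 1.160/1.128 = 1.028 d.
D_c = (k_d/k_a) L₀ e^(−k_d t_c) = (0.372/1.50) × 52.7 × e^(−0.372×1.028) = 0.2480 × 52.7 × 0.6821 = 8.915 mg/L.
Minimum DO = C_s − D_c = 11.1 − 8.915 = 2.185 mg/L.
x_c = v t_c = 1.07 m/s × 1.028 d × 86400 s/d = 95070 m ≈ 95.1 km.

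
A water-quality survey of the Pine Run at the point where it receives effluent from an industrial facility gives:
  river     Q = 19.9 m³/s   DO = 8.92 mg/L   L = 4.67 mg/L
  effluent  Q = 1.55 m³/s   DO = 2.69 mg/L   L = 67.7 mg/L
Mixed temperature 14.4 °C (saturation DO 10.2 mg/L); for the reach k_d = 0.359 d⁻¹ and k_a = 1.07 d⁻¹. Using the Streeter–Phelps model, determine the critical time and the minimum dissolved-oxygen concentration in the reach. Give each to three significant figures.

Mixed DO = (19.9×8.92 + 1.55×2.69)/(19.9+1.55) = 181.7/21.45 = 8.470 mg/L.
Mixed L₀ = (19.9×4.67 + 1.55×67.7)/(21.45) = 197.9/21.45 = 9.225 mg/L.
Initial deficit D₀ = C_s − DO₀ = 10.2 − 8.470 = 1.730 mg/L.
t_c = (1/0.7110) ln[(1.07/0.359)(1 − 1.730×0.7110/(0.359×9.225))] = 1.406 × ln(1.873) = 0.8829 d.
D_c = (0.359/1.07) × 9.225 × e^(−0.359×0.8829) = 0.3355 × 9.225 × 0.7284 = 2.254 mg/L.
Minimum DO = 10.2 − 2.254 = 7.946 mg/L.

t_c ≈ 0.883 d; minimum DO ≈ 7.95 mg/L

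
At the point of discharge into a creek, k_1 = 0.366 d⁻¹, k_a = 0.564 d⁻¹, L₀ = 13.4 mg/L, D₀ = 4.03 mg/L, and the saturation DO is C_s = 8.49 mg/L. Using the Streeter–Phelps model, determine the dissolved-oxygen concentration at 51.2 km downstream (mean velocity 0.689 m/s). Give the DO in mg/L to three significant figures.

Travel time t = x/v = 51.2 km / (0.689 m/s) = 51200 m / 0.689 m/s = 74310 s = 0.8601 d.
k_1 L₀/(k_a−k_1) = 0.366×13.4/(0.564−0.366) = 4.904/0.1980 = 24.77 mg/L.
e^(−k_1 t) = e^(−0.366×0.8601) = 0.7299; e^(−k_a t) = e^(−0.564×0.8601) = 0.6156.
D = 24.77 × (0.7299 − 0.6156) + 4.03 × 0.6156 = 2.831 + 2.481 = 5.312 mg/L.
DO = C_s − D = 8.49 − 5.312 = 3.178 mg/L.

DO ≈ 3.18 mg/L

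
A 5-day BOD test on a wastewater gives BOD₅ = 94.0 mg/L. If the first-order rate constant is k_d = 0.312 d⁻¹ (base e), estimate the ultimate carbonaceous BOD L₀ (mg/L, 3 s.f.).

BOD₅ = L₀(1 − e^(−5k_d)) ⇒ L₀ = BOD₅ / (1 − e^(−5×0.312))
= 94.0 / (1 − 0.2101) = 94.0 / 0.7899 = 119.0 mg/L.

L₀ ≈ 119 mg/L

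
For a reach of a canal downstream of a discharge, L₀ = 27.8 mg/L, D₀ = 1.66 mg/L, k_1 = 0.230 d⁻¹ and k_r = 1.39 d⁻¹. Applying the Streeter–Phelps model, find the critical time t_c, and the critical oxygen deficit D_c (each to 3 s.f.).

With k_r/k_1 = 6.043 and 1 − D₀(k_r−k_1)/(k_1 L₀) = 0.6988,
t_c = ln(6.043 × 0.6988) / (1.39 − 0.230) = ln(4.223) / 1.160 = 1.441/1.160 = 1.242 d.
L(t_c) = L₀ e^(−k_1 t_c) = 27.8 × 0.7515 = 20.89 mg/L, and at the critical point k_r D_c = k_1 L, so D_c = (0.230/1.39) × 20.89 = 3.457 mg/L.

t_c ≈ 1.24 d; D_c ≈ 3.46 mg/L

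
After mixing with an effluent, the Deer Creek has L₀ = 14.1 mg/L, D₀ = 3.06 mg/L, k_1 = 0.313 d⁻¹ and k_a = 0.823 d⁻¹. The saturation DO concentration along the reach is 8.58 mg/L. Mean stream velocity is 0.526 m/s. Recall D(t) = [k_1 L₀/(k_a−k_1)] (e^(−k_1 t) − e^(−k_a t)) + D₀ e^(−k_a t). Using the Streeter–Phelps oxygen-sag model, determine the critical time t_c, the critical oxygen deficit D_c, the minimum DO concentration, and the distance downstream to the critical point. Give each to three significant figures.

With k_a/k_1 = 2.629 and 1 − D₀(k_a−k_1)/(k_1 L₀) = 0.6464,
t_c = ln(2.629 × 0.6464) / (0.823 − 0.313) = ln(1.700) / 0.5100 = 0.5304/0.5100 = 1.040 d.
L(t_c) = L₀ e^(−k_1 t_c) = 14.1 × 0.7222 = 10.18 mg/L, and at the critical point k_a D_c = k_1 L, so D_c = (0.313/0.823) × 10.18 = 3.873 mg/L.
Minimum DO = C_s − D_c = 8.58 − 3.873 = 4.707 mg/L.
x_c = v t_c = 0.526 m/s × 1.040 d × 86400 s/d = 47260 m ≈ 47.3 km.

t_c ≈ 1.04 d; D_c ≈ 3.87 mg/L; min DO ≈ 4.71 mg/L; x_c ≈ 47.3 km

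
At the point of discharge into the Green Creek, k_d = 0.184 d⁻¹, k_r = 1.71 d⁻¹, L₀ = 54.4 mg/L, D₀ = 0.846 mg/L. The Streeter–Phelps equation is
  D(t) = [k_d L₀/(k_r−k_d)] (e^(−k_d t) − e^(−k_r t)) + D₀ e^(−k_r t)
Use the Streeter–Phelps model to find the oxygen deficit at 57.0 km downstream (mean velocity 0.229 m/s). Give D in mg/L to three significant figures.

Travel time t = x/v = 57.0 km / (0.229 m/s) = 57000 m / 0.229 m/s = 248900 s = 2.881 d.
k_d L₀/(k_r−k_d) = 0.184×54.4/(1.71−0.184) = 10.01/1.526 = 6.559 mg/L.
e^(−k_d t) = e^(−0.184×2.881) = 0.5886; e^(−k_r t) = e^(−1.71×2.881) = 0.007253.
D = 6.559 × (0.5886 − 0.007253) + 0.846 × 0.007253 = 3.813 + 0.006136 = 3.819 mg/L.

D ≈ 3.82 mg/L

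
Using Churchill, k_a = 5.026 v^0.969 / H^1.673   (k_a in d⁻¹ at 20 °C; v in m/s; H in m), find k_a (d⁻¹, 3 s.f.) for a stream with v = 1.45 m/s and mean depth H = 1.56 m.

k_a = 5.026 × 1.45^0.969 / 1.56^1.673 = 5.026 × 1.433 / 2.104 = 3.424 d⁻¹.

k_a ≈ 3.42 d⁻¹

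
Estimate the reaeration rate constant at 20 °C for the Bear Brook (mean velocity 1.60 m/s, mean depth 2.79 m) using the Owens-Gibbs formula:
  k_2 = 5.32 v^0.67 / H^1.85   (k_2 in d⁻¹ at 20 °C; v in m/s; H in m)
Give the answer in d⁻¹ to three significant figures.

k_2 = 5.32 × 1.60^0.67 / 2.79^1.85 = 5.32 × 1.370 / 6.674 = 1.092 d⁻¹.

k_2 ≈ 1.09 d⁻¹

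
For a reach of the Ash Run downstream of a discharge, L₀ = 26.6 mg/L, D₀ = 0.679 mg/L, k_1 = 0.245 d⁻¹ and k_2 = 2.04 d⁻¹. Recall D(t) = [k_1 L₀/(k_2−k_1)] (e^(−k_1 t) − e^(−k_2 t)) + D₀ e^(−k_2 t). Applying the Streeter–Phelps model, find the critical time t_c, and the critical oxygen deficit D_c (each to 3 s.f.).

t_c = [1/(k_2−k_1)] ln[(k_2/k_1)(1 − D₀(k_2−k_1)/(k_1 L₀))]
= [1/(2.04−0.245)] ln[(2.04/0.245)(1 − 0.679×1.795/(0.245×26.6))]
= (1/1.795) ln[8.327 × 0.8130] = 0.5571 × ln(6.769) = 0.5571 × 1.912 = 1.065 d.
L(t_c) = L₀ e^(−k_1 t_c) = 26.6 × 0.7703 = 20.49 mg/L, and at the critical point k_2 D_c = k_1 L, so D_c = (0.245/2.04) × 20.49 = 2.461 mg/L.

t_c ≈ 1.07 d; D_c ≈ 2.46 mg/L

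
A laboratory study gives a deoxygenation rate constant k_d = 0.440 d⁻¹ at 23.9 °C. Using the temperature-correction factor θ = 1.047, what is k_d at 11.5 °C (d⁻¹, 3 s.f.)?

k_d(T₂) = k_d(T₁) · θ^(T₂−T₁) = 0.440 × 1.047^(11.5−23.9)
= 0.440 × 1.047^-12.4 = 0.440 × 0.5658 = 0.2490 d⁻¹.

k_d ≈ 0.249 d⁻¹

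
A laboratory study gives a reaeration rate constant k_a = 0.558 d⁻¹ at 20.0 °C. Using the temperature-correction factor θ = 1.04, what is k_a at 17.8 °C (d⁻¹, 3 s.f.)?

k_a(T₂) = k_a(T₁) · θ^(T₂−T₁) = 0.558 × 1.04^(17.8−20.0)
= 0.558 × 1.04^-2.20 = 0.558 × 0.9173 = 0.5119 d⁻¹.

k_a ≈ 0.512 d⁻¹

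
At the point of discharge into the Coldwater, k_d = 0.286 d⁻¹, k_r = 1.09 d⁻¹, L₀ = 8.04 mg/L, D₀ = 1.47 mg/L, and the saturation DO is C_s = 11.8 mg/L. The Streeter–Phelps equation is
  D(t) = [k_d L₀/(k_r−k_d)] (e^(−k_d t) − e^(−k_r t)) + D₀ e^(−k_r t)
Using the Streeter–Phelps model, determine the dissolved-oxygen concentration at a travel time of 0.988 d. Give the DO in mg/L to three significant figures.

DO ≈ 10.1 mg/L

k_d L₀/(k_r−k_d) = 0.286×8.04/(1.09−0.286) = 2.299/0.8040 = 2.860 mg/L.
e^(−k_d t) = e^(−0.286×0.9880) = 0.7538; e^(−k_r t) = e^(−1.09×0.9880) = 0.3406.
D = 2.860 × (0.7538 − 0.3406) + 1.47 × 0.3406 = 1.182 + 0.5007 = 1.683 mg/L.
DO = C_s − D = 11.8 − 1.683 = 10.12 mg/L.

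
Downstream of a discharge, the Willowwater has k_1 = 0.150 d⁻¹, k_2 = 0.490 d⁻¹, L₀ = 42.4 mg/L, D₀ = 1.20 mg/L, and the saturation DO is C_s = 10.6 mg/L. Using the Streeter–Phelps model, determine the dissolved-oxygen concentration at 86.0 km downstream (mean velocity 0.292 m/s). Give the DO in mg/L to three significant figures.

DO ≈ 2.68 mg/L

Travel time t = x/v = 86.0 km / (0.292 m/s) = 86000 m / 0.292 m/s = 294500 s = 3.409 d.
k_1 L₀/(k_2−k_1) = 0.150×42.4/(0.490−0.150) = 6.360/0.3400 = 18.71 mg/L.
e^(−k_1 t) = e^(−0.150×3.409) = 0.5997; e^(−k_2 t) = e^(−0.490×3.409) = 0.1882.
D = 18.71 × (0.5997 − 0.1882) + 1.20 × 0.1882 = 7.698 + 0.2258 = 7.924 mg/L.
DO = C_s − D = 10.6 − 7.924 = 2.676 mg/L.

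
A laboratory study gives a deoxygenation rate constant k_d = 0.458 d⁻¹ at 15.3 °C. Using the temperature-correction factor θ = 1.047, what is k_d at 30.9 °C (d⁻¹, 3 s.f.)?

k_d(T₂) = k_d(T₁) · θ^(T₂−T₁) = 0.458 × 1.047^(30.9−15.3)
= 0.458 × 1.047^15.6 = 0.458 × 2.047 = 0.9376 d⁻¹.

k_d ≈ 0.938 d⁻¹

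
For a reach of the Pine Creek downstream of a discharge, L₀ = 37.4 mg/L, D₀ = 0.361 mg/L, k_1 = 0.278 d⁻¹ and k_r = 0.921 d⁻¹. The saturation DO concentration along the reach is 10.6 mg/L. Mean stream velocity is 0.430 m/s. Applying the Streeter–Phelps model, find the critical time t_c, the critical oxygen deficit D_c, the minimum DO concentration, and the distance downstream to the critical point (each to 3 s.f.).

At the critical point dD/dt = 0, so k_1 L₀ e^(−k_1 t) = k_r D. Substituting D(t) from the Streeter–Phelps equation and solving for t gives
t_c = ln[(k_r/k_1)(1 − D₀(k_r−k_1)/(k_1 L₀))] / (k_r−k_1).
Here k_r−k_1 = 0.6430 d⁻¹ and 1 − D₀(k_r−k_1)/(k_1 L₀) = 1 − 0.361×0.6430/(0.278×37.4) = 0.9777, so
t_c = ln(3.313 × 0.9777) / 0.6430 = 1.175 / 0.6430 = 1.828 d.
L(t_c) = L₀ e^(−k_1 t_c) = 37.4 × 0.6016 = 22.50 mg/L, and at the critical point k_r D_c = k_1 L, so D_c = (0.278/0.921) × 22.50 = 6.792 mg/L.
Minimum DO = C_s − D_c = 10.6 − 6.792 = 3.808 mg/L.
x_c = v t_c = 0.430 m/s × 1.828 d × 86400 s/d = 67910 m ≈ 67.9 km.

t_c ≈ 1.83 d; D_c ≈ 6.79 mg/L; min DO ≈ 3.81 mg/L; x_c ≈ 67.9 km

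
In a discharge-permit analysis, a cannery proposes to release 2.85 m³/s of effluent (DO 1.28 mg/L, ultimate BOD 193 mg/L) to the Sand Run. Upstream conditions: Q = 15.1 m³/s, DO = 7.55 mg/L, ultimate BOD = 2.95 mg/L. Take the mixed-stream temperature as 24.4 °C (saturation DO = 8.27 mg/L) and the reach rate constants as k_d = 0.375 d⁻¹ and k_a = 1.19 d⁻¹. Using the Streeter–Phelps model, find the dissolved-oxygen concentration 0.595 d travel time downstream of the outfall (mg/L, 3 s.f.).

Mixed DO = (15.1×7.55 + 2.85×1.28)/(15.1+2.85) = 117.7/17.95 = 6.554 mg/L.
Mixed L₀ = (15.1×2.95 + 2.85×193)/(17.95) = 594.6/17.95 = 33.13 mg/L.
Initial deficit D₀ = C_s − DO₀ = 8.27 − 6.554 = 1.716 mg/L.
D(0.595) = [0.375×33.13/(1.19−0.375)](e^(−0.375×0.595) − e^(−1.19×0.595)) + 1.716 e^(−1.19×0.595)
= 15.24 × (0.8000 − 0.4926) + 1.716 × 0.4926 = 5.531 mg/L.
DO = 8.27 − 5.531 = 2.739 mg/L.

DO ≈ 2.74 mg/L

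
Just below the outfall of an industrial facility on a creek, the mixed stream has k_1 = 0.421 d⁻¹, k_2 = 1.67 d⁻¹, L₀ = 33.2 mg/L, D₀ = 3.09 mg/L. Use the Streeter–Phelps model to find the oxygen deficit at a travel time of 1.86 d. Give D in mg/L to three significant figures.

k_1 L₀/(k_2−k_1) = 0.421×33.2/(1.67−0.421) = 13.98/1.249 = 11.19 mg/L.
e^(−k_1 t) = e^(−0.421×1.860) = 0.4570; e^(−k_2 t) = e^(−1.67×1.860) = 0.04477.
D = 11.19 × (0.4570 − 0.04477) + 3.09 × 0.04477 = 4.613 + 0.1383 = 4.752 mg/L.

D ≈ 4.75 mg/L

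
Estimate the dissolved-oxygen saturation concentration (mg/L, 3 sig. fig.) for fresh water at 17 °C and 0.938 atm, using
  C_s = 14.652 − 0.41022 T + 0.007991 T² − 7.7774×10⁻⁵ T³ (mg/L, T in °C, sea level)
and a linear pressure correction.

At sea level: C_s = 14.652 − 0.41022×17 + 0.007991×17² − 7.7774×10⁻⁵×17³ = 9.606 mg/L.
Pressure correction: C_s' = 9.606 × 0.938 = 9.010 mg/L.

C_s ≈ 9.01 mg/L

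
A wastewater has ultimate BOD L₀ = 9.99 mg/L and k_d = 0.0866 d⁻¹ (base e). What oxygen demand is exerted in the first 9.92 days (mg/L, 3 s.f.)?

y_t = L₀(1 − e^(−k_d t)) = 9.99 × (1 − e^(−0.0866×9.92))
= 9.99 × (1 − 0.4236) = 9.99 × 0.5764 = 5.759 mg/L.

y ≈ 5.76 mg/L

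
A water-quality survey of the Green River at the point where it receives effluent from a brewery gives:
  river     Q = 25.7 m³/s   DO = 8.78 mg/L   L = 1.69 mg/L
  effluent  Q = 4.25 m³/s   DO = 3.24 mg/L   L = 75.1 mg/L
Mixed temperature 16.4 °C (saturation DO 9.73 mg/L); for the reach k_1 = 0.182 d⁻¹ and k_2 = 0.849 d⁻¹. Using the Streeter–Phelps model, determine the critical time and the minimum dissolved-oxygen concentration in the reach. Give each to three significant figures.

Mixed DO = (25.7×8.78 + 4.25×3.24)/(25.7+4.25) = 239.4/29.95 = 7.994 mg/L.
Mixed L₀ = (25.7×1.69 + 4.25×75.1)/(29.95) = 362.6/29.95 = 12.11 mg/L.
Initial deficit D₀ = C_s − DO₀ = 9.73 − 7.994 = 1.736 mg/L.
t_c = (1/0.6670) ln[(0.849/0.182)(1 − 1.736×0.6670/(0.182×12.11))] = 1.499 × ln(2.213) = 1.191 d.
D_c = (0.182/0.849) × 12.11 × e^(−0.182×1.191) = 0.2144 × 12.11 × 0.8051 = 2.090 mg/L.
Minimum DO = 9.73 − 2.090 = 7.640 mg/L.

t_c ≈ 1.19 d; minimum DO ≈ 7.64 mg/L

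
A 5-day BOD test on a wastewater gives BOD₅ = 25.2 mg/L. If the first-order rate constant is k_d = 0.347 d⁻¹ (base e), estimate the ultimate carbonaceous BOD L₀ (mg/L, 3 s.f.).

L₀ ≈ 30.6 mg/L

BOD₅ = L₀(1 − e^(−5k_d)) ⇒ L₀ = BOD₅ / (1 − e^(−5×0.347))
= 25.2 / (1 − 0.1764) = 25.2 / 0.8236 = 30.60 mg/L.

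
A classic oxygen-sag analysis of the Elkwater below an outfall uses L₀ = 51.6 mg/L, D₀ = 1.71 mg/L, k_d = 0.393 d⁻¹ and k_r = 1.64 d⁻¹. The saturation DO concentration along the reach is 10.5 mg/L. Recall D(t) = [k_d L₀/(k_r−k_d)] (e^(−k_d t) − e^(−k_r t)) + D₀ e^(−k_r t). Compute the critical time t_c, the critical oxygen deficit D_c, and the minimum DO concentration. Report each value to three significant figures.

With k_r/k_d = 4.173 and 1 − D₀(k_r−k_d)/(k_d L₀) = 0.8948,
t_c = ln(4.173 × 0.8948) / (1.64 − 0.393) = ln(3.734) / 1.247 = 1.318/1.247 = 1.057 d.
L(t_c) = L₀ e^(−k_d t_c) = 51.6 × 0.6602 = 34.07 mg/L, and at the critical point k_r D_c = k_d L, so D_c = (0.393/1.64) × 34.07 = 8.163 mg/L.
Minimum DO = C_s − D_c = 10.5 − 8.163 = 2.337 mg/L.

t_c ≈ 1.06 d; D_c ≈ 8.16 mg/L; min DO ≈ 2.34 mg/L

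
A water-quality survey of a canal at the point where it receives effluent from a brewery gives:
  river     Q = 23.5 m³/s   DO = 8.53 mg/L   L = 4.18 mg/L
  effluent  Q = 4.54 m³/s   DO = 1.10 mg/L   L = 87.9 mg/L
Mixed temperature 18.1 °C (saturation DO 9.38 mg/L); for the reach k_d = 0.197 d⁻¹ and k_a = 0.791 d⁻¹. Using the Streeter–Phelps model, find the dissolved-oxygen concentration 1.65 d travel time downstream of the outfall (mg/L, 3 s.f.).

Mixed DO = (23.5×8.53 + 4.54×1.10)/(23.5+4.54) = 205.4/28.04 = 7.327 mg/L.
Mixed L₀ = (23.5×4.18 + 4.54×87.9)/(28.04) = 497.3/28.04 = 17.74 mg/L.
Initial deficit D₀ = C_s − DO₀ = 9.38 − 7.327 = 2.053 mg/L.
D(1.65) = [0.197×17.74/(0.791−0.197)](e^(−0.197×1.65) − e^(−0.791×1.65)) + 2.053 e^(−0.791×1.65)
= 5.882 × (0.7225 − 0.2711) + 2.053 × 0.2711 = 3.211 mg/L.
DO = 9.38 − 3.211 = 6.169 mg/L.

DO ≈ 6.17 mg/L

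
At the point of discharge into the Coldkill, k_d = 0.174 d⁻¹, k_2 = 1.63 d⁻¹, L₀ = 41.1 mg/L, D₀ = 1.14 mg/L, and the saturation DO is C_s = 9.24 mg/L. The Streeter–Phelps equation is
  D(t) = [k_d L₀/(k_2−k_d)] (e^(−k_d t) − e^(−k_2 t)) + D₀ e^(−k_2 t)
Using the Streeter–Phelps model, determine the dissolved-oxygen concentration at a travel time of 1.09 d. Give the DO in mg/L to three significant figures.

DO ≈ 5.82 mg/L

k_d L₀/(k_2−k_d) = 0.174×41.1/(1.63−0.174) = 7.151/1.456 = 4.912 mg/L.
e^(−k_d t) = e^(−0.174×1.090) = 0.8272; e^(−k_2 t) = e^(−1.63×1.090) = 0.1692.
D = 4.912 × (0.8272 − 0.1692) + 1.14 × 0.1692 = 3.232 + 0.1929 = 3.425 mg/L.
DO = C_s − D = 9.24 − 3.425 = 5.815 mg/L.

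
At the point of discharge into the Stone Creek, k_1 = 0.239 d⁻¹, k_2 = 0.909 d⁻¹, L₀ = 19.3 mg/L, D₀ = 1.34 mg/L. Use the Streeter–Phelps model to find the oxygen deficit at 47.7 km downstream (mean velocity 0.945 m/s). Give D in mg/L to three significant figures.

D ≈ 2.73 mg/L

Travel time t = x/v = 47.7 km / (0.945 m/s) = 47700 m / 0.945 m/s = 50480 s = 0.5842 d.
k_1 L₀/(k_2−k_1) = 0.239×19.3/(0.909−0.239) = 4.613/0.6700 = 6.885 mg/L.
e^(−k_1 t) = e^(−0.239×0.5842) = 0.8697; e^(−k_2 t) = e^(−0.909×0.5842) = 0.5880.
D = 6.885 × (0.8697 − 0.5880) + 1.34 × 0.5880 = 1.939 + 0.7879 = 2.727 mg/L.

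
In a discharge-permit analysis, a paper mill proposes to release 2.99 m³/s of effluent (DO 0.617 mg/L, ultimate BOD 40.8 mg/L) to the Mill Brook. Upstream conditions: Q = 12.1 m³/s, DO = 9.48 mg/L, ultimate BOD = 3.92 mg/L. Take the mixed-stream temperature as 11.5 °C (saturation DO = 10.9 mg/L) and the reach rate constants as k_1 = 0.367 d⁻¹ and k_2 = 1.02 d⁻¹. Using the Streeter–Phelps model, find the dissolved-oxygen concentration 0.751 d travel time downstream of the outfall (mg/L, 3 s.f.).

DO ≈ 7.57 mg/L

Mixed DO = (12.1×9.48 + 2.99×0.617)/(12.1+2.99) = 116.6/15.09 = 7.724 mg/L.
Mixed L₀ = (12.1×3.92 + 2.99×40.8)/(15.09) = 169.4/15.09 = 11.23 mg/L.
Initial deficit D₀ = C_s − DO₀ = 10.9 − 7.724 = 3.176 mg/L.
D(0.751) = [0.367×11.23/(1.02−0.367)](e^(−0.367×0.751) − e^(−1.02×0.751)) + 3.176 e^(−1.02×0.751)
= 6.310 × (0.7591 − 0.4649) + 3.176 × 0.4649 = 3.333 mg/L.
DO = 10.9 − 3.333 = 7.567 mg/L.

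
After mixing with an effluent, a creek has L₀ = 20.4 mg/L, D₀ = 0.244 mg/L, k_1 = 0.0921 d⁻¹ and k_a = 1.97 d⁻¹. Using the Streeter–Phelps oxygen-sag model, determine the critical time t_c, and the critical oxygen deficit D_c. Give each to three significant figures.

t_c ≈ 1.48 d; D_c ≈ 0.832 mg/L

At the critical point dD/dt = 0, so k_1 L₀ e^(−k_1 t) = k_a D. Substituting D(t) from the Streeter–Phelps equation and solving for t gives
t_c = ln[(k_a/k_1)(1 − D₀(k_a−k_1)/(k_1 L₀))] / (k_a−k_1).
Here k_a−k_1 = 1.878 d⁻¹ and 1 − D₀(k_a−k_1)/(k_1 L₀) = 1 − 0.244×1.878/(0.0921×20.4) = 0.7561, so
t_c = ln(21.39 × 0.7561) / 1.878 = 2.783 / 1.878 = 1.482 d.
D_c = (k_1/k_a) L₀ e^(−k_1 t_c) = (0.0921/1.97) × 20.4 × e^(−0.0921×1.482) = 0.04675 × 20.4 × 0.8724 = 0.8320 mg/L.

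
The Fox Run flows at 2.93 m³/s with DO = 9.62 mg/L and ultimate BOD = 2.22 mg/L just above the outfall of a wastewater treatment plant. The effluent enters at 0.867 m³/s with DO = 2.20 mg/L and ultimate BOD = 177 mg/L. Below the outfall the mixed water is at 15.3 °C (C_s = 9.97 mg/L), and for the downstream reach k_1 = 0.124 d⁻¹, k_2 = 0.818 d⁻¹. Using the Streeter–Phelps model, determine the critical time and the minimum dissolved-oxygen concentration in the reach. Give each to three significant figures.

t_c ≈ 2.26 d; minimum DO ≈ 5.15 mg/L

Mixed DO = (2.93×9.62 + 0.867×2.20)/(2.93+0.867) = 30.09/3.797 = 7.926 mg/L.
Mixed L₀ = (2.93×2.22 + 0.867×177)/(3.797) = 160.0/3.797 = 42.13 mg/L.
Initial deficit D₀ = C_s − DO₀ = 9.97 − 7.926 = 2.044 mg/L.
t_c = (1/0.6940) ln[(0.818/0.124)(1 − 2.044×0.6940/(0.124×42.13))] = 1.441 × ln(4.805) = 2.262 d.
D_c = (0.124/0.818) × 42.13 × e^(−0.124×2.262) = 0.1516 × 42.13 × 0.7554 = 4.824 mg/L.
Minimum DO = 9.97 − 4.824 = 5.146 mg/L.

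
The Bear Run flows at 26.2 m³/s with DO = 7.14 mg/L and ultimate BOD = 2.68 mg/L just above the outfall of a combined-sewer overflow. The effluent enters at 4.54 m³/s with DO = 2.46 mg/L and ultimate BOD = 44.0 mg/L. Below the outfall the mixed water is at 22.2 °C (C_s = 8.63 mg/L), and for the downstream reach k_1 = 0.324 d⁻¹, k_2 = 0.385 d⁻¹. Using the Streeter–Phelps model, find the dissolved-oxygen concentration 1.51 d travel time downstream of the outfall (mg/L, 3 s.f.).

DO ≈ 4.89 mg/L

Mixed DO = (26.2×7.14 + 4.54×2.46)/(26.2+4.54) = 198.2/30.74 = 6.449 mg/L.
Mixed L₀ = (26.2×2.68 + 4.54×44.0)/(30.74) = 270.0/30.74 = 8.783 mg/L.
Initial deficit D₀ = C_s − DO₀ = 8.63 − 6.449 = 2.181 mg/L.
D(1.51) = [0.324×8.783/(0.385−0.324)](e^(−0.324×1.51) − e^(−0.385×1.51)) + 2.181 e^(−0.385×1.51)
= 46.65 × (0.6131 − 0.5591) + 2.181 × 0.5591 = 3.736 mg/L.
DO = 8.63 − 3.736 = 4.894 mg/L.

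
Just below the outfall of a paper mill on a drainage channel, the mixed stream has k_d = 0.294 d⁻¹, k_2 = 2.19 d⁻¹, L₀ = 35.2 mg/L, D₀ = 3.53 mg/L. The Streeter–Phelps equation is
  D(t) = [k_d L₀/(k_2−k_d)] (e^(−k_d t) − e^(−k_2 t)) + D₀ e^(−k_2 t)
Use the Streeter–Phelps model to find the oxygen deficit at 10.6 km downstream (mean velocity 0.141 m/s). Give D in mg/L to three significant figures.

D ≈ 3.94 mg/L

Travel time t = x/v = 10.6 km / (0.141 m/s) = 10600 m / 0.141 m/s = 75180 s = 0.8701 d.
k_d L₀/(k_2−k_d) = 0.294×35.2/(2.19−0.294) = 10.35/1.896 = 5.458 mg/L.
e^(−k_d t) = e^(−0.294×0.8701) = 0.7743; e^(−k_2 t) = e^(−2.19×0.8701) = 0.1487.
D = 5.458 × (0.7743 − 0.1487) + 3.53 × 0.1487 = 3.414 + 0.5251 = 3.939 mg/L.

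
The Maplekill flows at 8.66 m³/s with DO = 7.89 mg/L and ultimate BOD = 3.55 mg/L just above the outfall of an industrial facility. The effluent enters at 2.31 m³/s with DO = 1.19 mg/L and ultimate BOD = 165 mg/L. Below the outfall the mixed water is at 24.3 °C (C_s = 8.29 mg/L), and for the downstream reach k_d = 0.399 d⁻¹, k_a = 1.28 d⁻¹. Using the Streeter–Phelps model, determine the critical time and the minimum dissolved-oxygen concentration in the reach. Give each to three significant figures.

t_c ≈ 1.20 d; minimum DO ≈ 1.03 mg/L

Mixed DO = (8.66×7.89 + 2.31×1.19)/(8.66+2.31) = 71.08/10.97 = 6.479 mg/L.
Mixed L₀ = (8.66×3.55 + 2.31×165)/(10.97) = 411.9/10.97 = 37.55 mg/L.
Initial deficit D₀ = C_s − DO₀ = 8.29 − 6.479 = 1.811 mg/L.
t_c = (1/0.8810) ln[(1.28/0.399)(1 − 1.811×0.8810/(0.399×37.55))] = 1.135 × ln(2.866) = 1.195 d.
D_c = (0.399/1.28) × 37.55 × e^(−0.399×1.195) = 0.3117 × 37.55 × 0.6207 = 7.265 mg/L.
Minimum DO = 8.29 − 7.265 = 1.025 mg/L.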